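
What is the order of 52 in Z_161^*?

66

By Lagrange's theorem, ord_161(52) divides φ(161) = φ(7·23) = (7−1)·(23−1) = 6·22 = 132 = 2^2 · 3 · 11.
Divisors of 132: 1, 2, 3, 4, 6, 11, 12, 22, 33, 44, 66, 132.
Test each divisor d:
52^1 ≡ 52 (mod 161)
52^2 ≡ 128 (mod 161)
52^3 ≡ 55 (mod 161)
52^4 ≡ 123 (mod 161)
52^6 ≡ 127 (mod 161)
52^11 ≡ 47 (mod 161)
52^12 ≡ 29 (mod 161)
52^22 ≡ 116 (mod 161)
52^33 ≡ 139 (mod 161)
52^44 ≡ 93 (mod 161)
52^66 ≡ 1 (mod 161) ✓
So ord_161(52) = 66.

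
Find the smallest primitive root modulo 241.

7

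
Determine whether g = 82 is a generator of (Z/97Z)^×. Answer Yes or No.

Yes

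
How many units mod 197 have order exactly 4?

φ(197) = 197 − 1 = 196 = 2^2 · 7^2.
(Z/197Z)^× is cyclic (|G| = 196); a cyclic group of order m has exactly φ(d) elements of each order d | m, and none otherwise.
4 = 2^2 divides 196, and φ(4) = 2.

2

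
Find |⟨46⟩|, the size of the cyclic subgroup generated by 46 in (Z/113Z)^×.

112

Since 46 ∈ (Z/113Z)^×, its order divides φ(113) = 113 − 1 = 112 = 2^4 · 7.
Divisors of 112: 1, 2, 4, 7, 8, 14, 16, 28, 56, 112.
Test each divisor d:
46^1 ≡ 46 (mod 113)
46^2 ≡ 82 (mod 113)
46^4 ≡ 57 (mod 113)
46^7 ≡ 78 (mod 113)
46^8 ≡ 85 (mod 113)
46^14 ≡ 95 (mod 113)
46^16 ≡ 106 (mod 113)
46^28 ≡ 98 (mod 113)
46^56 ≡ 112 (mod 113)
46^112 ≡ 1 (mod 113) ✓
Hence ord(46) = 112.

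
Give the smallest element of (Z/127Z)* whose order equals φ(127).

3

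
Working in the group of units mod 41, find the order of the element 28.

The order of 28 must divide φ(41) = 41 − 1 = 40 = 2^3 · 5.
Divisors of 40: 1, 2, 4, 5, 8, 10, 20, 40.
Evaluate successive powers at the divisors of 40:
28^1 ≡ 28 (mod 41)
28^2 ≡ 5 (mod 41)
28^4 ≡ 25 (mod 41)
28^5 ≡ 3 (mod 41)
28^8 ≡ 10 (mod 41)
28^10 ≡ 9 (mod 41)
28^20 ≡ 40 (mod 41)
28^40 ≡ 1 (mod 41) ✓
The smallest such exponent is 40, so the order of 28 is 40.

40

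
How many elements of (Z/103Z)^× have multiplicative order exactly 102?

φ(103) = 103 − 1 = 102 = 2 · 3 · 17.
(Z/103Z)^× is cyclic (|G| = 102); a cyclic group of order m has exactly φ(d) elements of each order d | m, and none otherwise.
102 = 2 · 3 · 17 divides 102, and φ(102) = 32.

32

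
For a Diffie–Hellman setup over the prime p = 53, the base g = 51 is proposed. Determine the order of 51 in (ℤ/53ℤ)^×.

52

ord(51) | φ(53) = 53 − 1 = 52 = 2^2 · 13.
Divisors of 52: 1, 2, 4, 13, 26, 52.
Check 51^d mod 53 for each divisor in increasing order:
51^1 ≡ 51 (mod 53)
51^2 ≡ 4 (mod 53)
51^4 ≡ 16 (mod 53)
51^13 ≡ 23 (mod 53)
51^26 ≡ 52 (mod 53)
51^52 ≡ 1 (mod 53) ✓
The smallest such exponent is 52, so the order of 51 is 52.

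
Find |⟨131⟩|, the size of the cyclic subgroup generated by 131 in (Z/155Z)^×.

15

By Lagrange's theorem, ord_155(131) divides φ(155) = φ(5·31) = (5−1)·(31−1) = 4·30 = 120 = 2^3 · 3 · 5.
Divisors of 120: 1, 2, 3, 4, 5, 6, 8, 10, 12, 15, 20, 24, 30, 40, 60, 120.
Test each divisor d:
131^1 ≡ 131
131^2 ≡ 111
131^3 ≡ 126
131^4 ≡ 76
131^5 ≡ 36
131^6 ≡ 66
131^8 ≡ 41
131^10 ≡ 56
131^12 ≡ 16
131^15 ≡ 1
Hence ord(131) = 15.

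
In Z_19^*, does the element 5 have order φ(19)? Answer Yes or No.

No

φ(19) = 19 − 1 = 18 = 2 · 3^2.
Test 5^(18/q) mod 19 for each prime factor q of 18:
5^9 ≡ 1 (mod 19)  [q = 2: ≡ 1 ✗]
5^6 ≡ 7 (mod 19)  [q = 3: ≢ 1 ✓]
Since 5^9 ≡ 1, the order of 5 divides 9 < 18, so 5 is not a primitive root.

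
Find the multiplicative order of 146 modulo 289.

Since 146 ∈ (Z/289Z)^×, its order divides φ(289) = φ(17^2) = 17·(17−1) = 272 = 2^4 · 17.
Divisors of 272: 1, 2, 4, 8, 16, 17, 34, 68, 136, 272.
Check 146^d mod 289 for each divisor in increasing order:
146^1 ≡ 146 (mod 289)
146^2 ≡ 219 (mod 289)
146^4 ≡ 276 (mod 289)
146^8 ≡ 169 (mod 289)
146^16 ≡ 239 (mod 289)
146^17 ≡ 214 (mod 289)
146^34 ≡ 134 (mod 289)
146^68 ≡ 38 (mod 289)
146^136 ≡ 288 (mod 289)
146^272 ≡ 1 (mod 289) ✓
The smallest such exponent is 272, so the order of 146 is 272.

272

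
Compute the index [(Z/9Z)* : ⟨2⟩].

1

By Lagrange's theorem, ord_9(2) divides φ(9) = φ(3^2) = 3·(3−1) = 6 = 2 · 3.
Divisors of 6: 1, 2, 3, 6.
Evaluate successive powers at the divisors of 6:
2^1 ≡ 2 (mod 9)
2^2 ≡ 4 (mod 9)
2^3 ≡ 8 (mod 9)
2^6 ≡ 1 (mod 9) ✓
The order of 2 is 6, so the subgroup it generates has 6 elements.
[(Z/9Z)^× : ⟨2⟩] = 6/6 = 1.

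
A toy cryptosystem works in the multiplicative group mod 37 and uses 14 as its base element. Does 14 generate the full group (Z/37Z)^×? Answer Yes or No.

No

φ(37) = 37 − 1 = 36 = 2^2 · 3^2.
An element g generates (Z/37Z)^× iff g^(36/q) ≢ 1 (mod 37) for each prime q ∈ {2, 3}.
14^18 ≡ 36 (mod 37)  [q = 2: ≢ 1 ✓]
14^12 ≡ 1 (mod 37)  [q = 3: ≡ 1 ✗]
14^12 ≡ 1 shows ord(14) | 12, strictly less than φ(37); not a primitive root.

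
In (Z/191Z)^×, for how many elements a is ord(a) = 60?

φ(191) = 191 − 1 = 190 = 2 · 5 · 19.
(Z/191Z)^× is cyclic (|G| = 190); a cyclic group of order m has exactly φ(d) elements of each order d | m, and none otherwise.
Since 60 ∤ 190, the count is 0.

0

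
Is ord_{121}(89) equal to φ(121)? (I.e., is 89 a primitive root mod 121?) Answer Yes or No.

φ(121) = φ(11^2) = 11·(11−1) = 110 = 2 · 5 · 11.
Test 89^(110/q) mod 121 for each prime factor q of 110:
89^55 ≡ 1 (mod 121)  [q = 2: ≡ 1 ✗]
89^22 ≡ 1 (mod 121)  [q = 5: ≡ 1 ✗]
89^10 ≡ 34 (mod 121)  [q = 11: ≢ 1 ✓]
Since 89^55 ≡ 1, the order of 89 divides 55 < 110, so 89 is not a primitive root.

No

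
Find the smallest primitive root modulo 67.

2

φ(67) = 67 − 1 = 66 = 2 · 3 · 11.
g is a primitive root iff g^(66/q) ≢ 1 (mod 67) for each prime q ∈ {2, 3, 11}.
g = 2: 2^33 ≡ 66; 2^22 ≡ 37; 2^6 ≡ 64 — none is 1, so 2 is a primitive root.
The smallest primitive root modulo 67 is 2.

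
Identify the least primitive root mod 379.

2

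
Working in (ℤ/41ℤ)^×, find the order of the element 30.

40

The order of 30 must divide φ(41) = 41 − 1 = 40 = 2^3 · 5.
Divisors of 40: 1, 2, 4, 5, 8, 10, 20, 40.
Test each divisor d:
30^1 ≡ 30 (mod 41)
30^2 ≡ 39 (mod 41)
30^4 ≡ 4 (mod 41)
30^5 ≡ 38 (mod 41)
30^8 ≡ 16 (mod 41)
30^10 ≡ 9 (mod 41)
30^20 ≡ 40 (mod 41)
30^40 ≡ 1 (mod 41) ✓
Therefore the multiplicative order of 30 modulo 41 is 40.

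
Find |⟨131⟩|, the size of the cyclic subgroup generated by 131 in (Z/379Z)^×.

Since 131 ∈ (Z/379Z)^×, its order divides φ(379) = 379 − 1 = 378 = 2 · 3^3 · 7.
Divisors of 378: 1, 2, 3, 6, 7, 9, 14, 18, 21, 27, 42, 54, 63, 126, 189, 378.
Test each divisor d:
131^1 ≡ 131 (mod 379)
131^2 ≡ 106 (mod 379)
131^3 ≡ 242 (mod 379)
131^6 ≡ 198 (mod 379)
131^7 ≡ 166 (mod 379)
131^9 ≡ 162 (mod 379)
131^14 ≡ 268 (mod 379)
131^18 ≡ 93 (mod 379)
131^21 ≡ 145 (mod 379)
131^27 ≡ 285 (mod 379)
131^42 ≡ 180 (mod 379)
131^54 ≡ 119 (mod 379)
131^63 ≡ 328 (mod 379)
131^126 ≡ 327 (mod 379)
131^189 ≡ 378 (mod 379)
131^378 ≡ 1 (mod 379) ✓
The smallest such exponent is 378, so the order of 131 is 378.

378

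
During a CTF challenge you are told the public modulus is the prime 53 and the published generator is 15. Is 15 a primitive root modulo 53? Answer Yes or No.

No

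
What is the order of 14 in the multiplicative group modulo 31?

15

Since 14 ∈ (Z/31Z)^×, its order divides φ(31) = 31 − 1 = 30 = 2 · 3 · 5.
Divisors of 30: 1, 2, 3, 5, 6, 10, 15, 30.
Evaluate successive powers at the divisors of 30:
14^1 ≡ 14 (mod 31)
14^2 ≡ 10 (mod 31)
14^3 ≡ 16 (mod 31)
14^5 ≡ 5 (mod 31)
14^6 ≡ 8 (mod 31)
14^10 ≡ 25 (mod 31)
14^15 ≡ 1 (mod 31) ✓
The smallest such exponent is 15, so the order of 14 is 15.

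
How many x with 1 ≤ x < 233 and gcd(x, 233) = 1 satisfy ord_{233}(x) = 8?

φ(233) = 233 − 1 = 232 = 2^3 · 29.
In a cyclic group of order 232, there are φ(d) elements of order d for each divisor d of 232, and zero for non-divisors.
8 = 2^3 divides 232, and φ(8) = 4.

4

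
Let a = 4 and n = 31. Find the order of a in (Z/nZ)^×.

5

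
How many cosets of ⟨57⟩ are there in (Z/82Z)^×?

8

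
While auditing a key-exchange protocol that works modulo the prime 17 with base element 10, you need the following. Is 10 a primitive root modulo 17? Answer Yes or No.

φ(17) = 17 − 1 = 16 = 2^4.
Test 10^(16/q) mod 17 for each prime factor q of 16:
10^8 ≡ 16 (mod 17)  [q = 2: ≢ 1 ✓]
Every test exponent gives a nontrivial residue, hence 10 generates the full group.

Yes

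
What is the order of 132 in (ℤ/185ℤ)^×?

36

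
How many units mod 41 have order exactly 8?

4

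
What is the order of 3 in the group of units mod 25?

20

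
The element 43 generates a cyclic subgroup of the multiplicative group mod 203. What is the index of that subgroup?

6

By Lagrange's theorem, ord_203(43) divides φ(203) = φ(7·29) = (7−1)·(29−1) = 6·28 = 168 = 2^3 · 3 · 7.
Divisors of 168: 1, 2, 3, 4, 6, 7, 8, 12, 14, 21, 24, 28, 42, 56, 84, 168.
Evaluate successive powers at the divisors of 168:
43^1 ≡ 43 (mod 203)
43^2 ≡ 22 (mod 203)
43^3 ≡ 134 (mod 203)
43^4 ≡ 78 (mod 203)
43^6 ≡ 92 (mod 203)
43^7 ≡ 99 (mod 203)
43^8 ≡ 197 (mod 203)
43^12 ≡ 141 (mod 203)
43^14 ≡ 57 (mod 203)
43^21 ≡ 162 (mod 203)
43^24 ≡ 190 (mod 203)
43^28 ≡ 1 (mod 203) ✓
Thus |⟨43⟩| = ord(43) = 28.
Index = |(Z/203Z)^×| / |⟨43⟩| = 168 / 28 = 6.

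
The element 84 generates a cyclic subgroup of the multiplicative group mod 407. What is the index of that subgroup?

12

The order of 84 must divide φ(407) = φ(11·37) = (11−1)·(37−1) = 10·36 = 360 = 2^3 · 3^2 · 5.
Divisors of 360: 1, 2, 3, 4, 5, 6, 8, 9, 10, 12, 15, 18, 20, 24, 30, 36, 40, 45, 60, 72, 90, 120, 180, 360.
Compute 84^d (mod 407) for the divisors d until we hit 1:
84^1 ≡ 84
84^2 ≡ 137
84^3 ≡ 112
84^4 ≡ 47
84^5 ≡ 285
84^6 ≡ 334
84^8 ≡ 174
84^9 ≡ 371
84^10 ≡ 232
84^12 ≡ 38
84^15 ≡ 186
84^18 ≡ 75
84^20 ≡ 100
84^24 ≡ 223
84^30 ≡ 1
The order of 84 is 30, so the subgroup it generates has 30 elements.
[(Z/407Z)^× : ⟨84⟩] = 360/30 = 12.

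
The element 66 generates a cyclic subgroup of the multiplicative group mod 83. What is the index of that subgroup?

The order of 66 must divide φ(83) = 83 − 1 = 82 = 2 · 41.
Divisors of 82: 1, 2, 41, 82.
Test each divisor d:
66^1 ≡ 66
66^2 ≡ 40
66^41 ≡ 82
66^82 ≡ 1
So ord_83(66) = 82, hence |⟨66⟩| = 82.
Index = |(Z/83Z)^×| / |⟨66⟩| = 82 / 82 = 1.

1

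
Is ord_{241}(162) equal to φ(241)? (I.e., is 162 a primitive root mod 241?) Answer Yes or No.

No

φ(241) = 241 − 1 = 240 = 2^4 · 3 · 5.
162 is a primitive root mod 241 iff 162^(φ(241)/q) ≢ 1 for every prime q | φ(241), i.e. q ∈ {2, 3, 5}.
162^120 ≡ 1 (mod 241)  [q = 2: ≡ 1 ✗]
162^80 ≡ 1 (mod 241)  [q = 3: ≡ 1 ✗]
162^48 ≡ 205 (mod 241)  [q = 5: ≢ 1 ✓]
The check at q = 2 fails, so 162 generates a proper subgroup.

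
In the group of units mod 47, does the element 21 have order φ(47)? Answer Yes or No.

φ(47) = 47 − 1 = 46 = 2 · 23.
An element g generates (Z/47Z)^× iff g^(46/q) ≢ 1 (mod 47) for each prime q ∈ {2, 23}.
21^23 ≡ 1 (mod 47)  [q = 2: ≡ 1 ✗]
21^2 ≡ 18 (mod 47)  [q = 23: ≢ 1 ✓]
The check at q = 2 fails, so 21 generates a proper subgroup.

No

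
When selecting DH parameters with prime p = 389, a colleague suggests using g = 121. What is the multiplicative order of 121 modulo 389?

97

ord(121) | φ(389) = 389 − 1 = 388 = 2^2 · 97.
Divisors of 388: 1, 2, 4, 97, 194, 388.
Check 121^d mod 389 for each divisor in increasing order:
121^1 ≡ 121
121^2 ≡ 248
121^4 ≡ 42
121^97 ≡ 1
Therefore the multiplicative order of 121 modulo 389 is 97.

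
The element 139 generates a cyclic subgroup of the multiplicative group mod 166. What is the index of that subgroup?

1

By Lagrange's theorem, ord_166(139) divides φ(166) = φ(2)·φ(83) = 1·82 = 82 = 2 · 41.
Divisors of 82: 1, 2, 41, 82.
Check 139^d mod 166 for each divisor in increasing order:
139^1 ≡ 139
139^2 ≡ 65
139^41 ≡ 165
139^82 ≡ 1
The order of 139 is 82, so the subgroup it generates has 82 elements.
[(Z/166Z)^× : ⟨139⟩] = 82/82 = 1.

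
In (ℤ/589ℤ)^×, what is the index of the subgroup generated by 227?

ord(227) | φ(589) = φ(19·31) = (19−1)·(31−1) = 18·30 = 540 = 2^2 · 3^3 · 5.
Divisors of 540: 1, 2, 3, 4, 5, 6, 9, 10, 12, 15, 18, 20, 27, 30, 36, 45, 54, 60, 90, 108, 135, 180, 270, 540.
Check 227^d mod 589 for each divisor in increasing order:
227^1 ≡ 227 (mod 589)
227^2 ≡ 286 (mod 589)
227^3 ≡ 132 (mod 589)
227^4 ≡ 514 (mod 589)
227^5 ≡ 56 (mod 589)
227^6 ≡ 343 (mod 589)
227^9 ≡ 512 (mod 589)
227^10 ≡ 191 (mod 589)
227^12 ≡ 438 (mod 589)
227^15 ≡ 94 (mod 589)
227^18 ≡ 39 (mod 589)
227^20 ≡ 552 (mod 589)
227^27 ≡ 531 (mod 589)
227^30 ≡ 1 (mod 589) ✓
Thus |⟨227⟩| = ord(227) = 30.
The index is φ(589) / ord(227) = 540 / 30 = 18.

18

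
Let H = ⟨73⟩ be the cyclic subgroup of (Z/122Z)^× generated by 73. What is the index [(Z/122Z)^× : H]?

4

ord(73) | φ(122) = φ(2)·φ(61) = 1·60 = 60 = 2^2 · 3 · 5.
Divisors of 60: 1, 2, 3, 4, 5, 6, 10, 12, 15, 20, 30, 60.
Test each divisor d:
73^1 ≡ 73
73^2 ≡ 83
73^3 ≡ 81
73^4 ≡ 57
73^5 ≡ 13
73^6 ≡ 95
73^10 ≡ 47
73^12 ≡ 119
73^15 ≡ 1
So ord_122(73) = 15, hence |⟨73⟩| = 15.
Index = |(Z/122Z)^×| / |⟨73⟩| = 60 / 15 = 4.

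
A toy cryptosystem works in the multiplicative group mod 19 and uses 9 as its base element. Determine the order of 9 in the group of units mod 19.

9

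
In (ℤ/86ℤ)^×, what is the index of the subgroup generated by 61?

1

By Lagrange's theorem, ord_86(61) divides φ(86) = φ(2)·φ(43) = 1·42 = 42 = 2 · 3 · 7.
Divisors of 42: 1, 2, 3, 6, 7, 14, 21, 42.
Test each divisor d:
61^1 ≡ 61 (mod 86)
61^2 ≡ 23 (mod 86)
61^3 ≡ 27 (mod 86)
61^6 ≡ 41 (mod 86)
61^7 ≡ 7 (mod 86)
61^14 ≡ 49 (mod 86)
61^21 ≡ 85 (mod 86)
61^42 ≡ 1 (mod 86) ✓
So ord_86(61) = 42, hence |⟨61⟩| = 42.
Index = |(Z/86Z)^×| / |⟨61⟩| = 42 / 42 = 1.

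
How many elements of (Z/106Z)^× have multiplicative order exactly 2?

φ(106) = φ(2)·φ(53) = 1·52 = 52 = 2^2 · 13.
Since (Z/106Z)^× is cyclic of order 52, the number of elements of order d is φ(d) when d | 52 and 0 otherwise.
2 | 52, and φ(2) = 2 − 1 = 1.

1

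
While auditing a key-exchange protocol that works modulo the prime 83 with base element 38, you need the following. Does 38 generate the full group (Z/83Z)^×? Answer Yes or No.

No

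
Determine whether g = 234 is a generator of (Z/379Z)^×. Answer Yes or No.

φ(379) = 379 − 1 = 378 = 2 · 3^3 · 7.
Test 234^(378/q) mod 379 for each prime factor q of 378:
234^189 ≡ 1 (mod 379)  [q = 2: ≡ 1 ✗]
234^126 ≡ 1 (mod 379)  [q = 3: ≡ 1 ✗]
234^54 ≡ 1 (mod 379)  [q = 7: ≡ 1 ✗]
The check at q = 2 fails, so 234 generates a proper subgroup.

No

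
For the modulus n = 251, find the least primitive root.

φ(251) = 251 − 1 = 250 = 2 · 5^3.
g is a primitive root iff g^(250/q) ≢ 1 (mod 251) for each prime q ∈ {2, 5}.
g = 2: 2^125 ≡ 250; 2^50 ≡ 1 — hits 1, so not a primitive root.
g = 3: 3^125 ≡ 1 — hits 1, so not a primitive root.
g = 4: 4^125 ≡ 1 — hits 1, so not a primitive root.
g = 5: 5^125 ≡ 1 — hits 1, so not a primitive root.
g = 6: 6^125 ≡ 250; 6^50 ≡ 219 — none is 1, so 6 is a primitive root.
Hence the least primitive root of 251 is 6.

6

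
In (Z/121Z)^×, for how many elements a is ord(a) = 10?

φ(121) = φ(11^2) = 11·(11−1) = 110 = 2 · 5 · 11.
(Z/121Z)^× is cyclic (|G| = 110); a cyclic group of order m has exactly φ(d) elements of each order d | m, and none otherwise.
10 = 2 · 5 divides 110, and φ(10) = 4.

4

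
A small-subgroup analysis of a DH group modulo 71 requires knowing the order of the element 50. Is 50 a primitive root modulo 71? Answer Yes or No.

No

φ(71) = 71 − 1 = 70 = 2 · 5 · 7.
An element g generates (Z/71Z)^× iff g^(70/q) ≢ 1 (mod 71) for each prime q ∈ {2, 5, 7}.
50^35 ≡ 1 (mod 71)  [q = 2: ≡ 1 ✗]
50^14 ≡ 5 (mod 71)  [q = 5: ≢ 1 ✓]
50^10 ≡ 30 (mod 71)  [q = 7: ≢ 1 ✓]
Since 50^35 ≡ 1, the order of 50 divides 35 < 70, so 50 is not a primitive root.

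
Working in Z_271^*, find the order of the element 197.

By Lagrange's theorem, ord_271(197) divides φ(271) = 271 − 1 = 270 = 2 · 3^3 · 5.
Divisors of 270: 1, 2, 3, 5, 6, 9, 10, 15, 18, 27, 30, 45, 54, 90, 135, 270.
Evaluate successive powers at the divisors of 270:
197^1 ≡ 197 (mod 271)
197^2 ≡ 56 (mod 271)
197^3 ≡ 192 (mod 271)
197^5 ≡ 183 (mod 271)
197^6 ≡ 8 (mod 271)
197^9 ≡ 181 (mod 271)
197^10 ≡ 156 (mod 271)
197^15 ≡ 93 (mod 271)
197^18 ≡ 241 (mod 271)
197^27 ≡ 261 (mod 271)
197^30 ≡ 248 (mod 271)
197^45 ≡ 29 (mod 271)
197^54 ≡ 100 (mod 271)
197^90 ≡ 28 (mod 271)
197^135 ≡ 270 (mod 271)
197^270 ≡ 1 (mod 271) ✓
The smallest such exponent is 270, so the order of 197 is 270.

270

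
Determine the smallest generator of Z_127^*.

φ(127) = 127 − 1 = 126 = 2 · 3^2 · 7.
g is a primitive root iff g^(126/q) ≢ 1 (mod 127) for each prime q ∈ {2, 3, 7}.
g = 2: 2^63 ≡ 1 — hits 1, so not a primitive root.
g = 3: 3^63 ≡ 126; 3^42 ≡ 107; 3^18 ≡ 4 — none is 1, so 3 is a primitive root.
The smallest primitive root modulo 127 is 3.

3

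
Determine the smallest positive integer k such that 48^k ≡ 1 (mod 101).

100

Since 48 ∈ (Z/101Z)^×, its order divides φ(101) = 101 − 1 = 100 = 2^2 · 5^2.
Divisors of 100: 1, 2, 4, 5, 10, 20, 25, 50, 100.
Test each divisor d:
48^1 ≡ 48 (mod 101)
48^2 ≡ 82 (mod 101)
48^4 ≡ 58 (mod 101)
48^5 ≡ 57 (mod 101)
48^10 ≡ 17 (mod 101)
48^20 ≡ 87 (mod 101)
48^25 ≡ 10 (mod 101)
48^50 ≡ 100 (mod 101)
48^100 ≡ 1 (mod 101) ✓
So ord_101(48) = 100.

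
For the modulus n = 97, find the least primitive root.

5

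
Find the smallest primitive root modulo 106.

φ(106) = φ(2)·φ(53) = 1·52 = 52 = 2^2 · 13.
Test candidates g = 2, 3, … against the prime factors q ∈ {2, 13} of φ(106): g is a generator iff g^(52/q) ≢ 1 for every such q.
g = 2: gcd(2, 106) = 2 > 1, not a unit — skip.
g = 3: 3^26 ≡ 105; 3^4 ≡ 81 — none is 1, so 3 is a primitive root.
So 3 is the smallest generator of (Z/106Z)^×.

3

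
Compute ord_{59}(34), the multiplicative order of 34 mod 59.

The order of 34 must divide φ(59) = 59 − 1 = 58 = 2 · 29.
Divisors of 58: 1, 2, 29, 58.
Evaluate successive powers at the divisors of 58:
34^1 ≡ 34 (mod 59)
34^2 ≡ 35 (mod 59)
34^29 ≡ 58 (mod 59)
34^58 ≡ 1 (mod 59) ✓
The smallest such exponent is 58, so the order of 34 is 58.

58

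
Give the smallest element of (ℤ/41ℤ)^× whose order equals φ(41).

φ(41) = 41 − 1 = 40 = 2^3 · 5.
g is a primitive root iff g^(40/q) ≢ 1 (mod 41) for each prime q ∈ {2, 5}.
g = 2: 2^20 ≡ 1 — hits 1, so not a primitive root.
g = 3: 3^20 ≡ 40; 3^8 ≡ 1 — hits 1, so not a primitive root.
g = 4: 4^20 ≡ 1 — hits 1, so not a primitive root.
g = 5: 5^20 ≡ 1 — hits 1, so not a primitive root.
g = 6: 6^20 ≡ 40; 6^8 ≡ 10 — none is 1, so 6 is a primitive root.
So 6 is the smallest generator of (Z/41Z)^×.

6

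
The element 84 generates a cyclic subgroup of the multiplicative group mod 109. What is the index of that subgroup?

By Lagrange's theorem, ord_109(84) divides φ(109) = 109 − 1 = 108 = 2^2 · 3^3.
Divisors of 108: 1, 2, 3, 4, 6, 9, 12, 18, 27, 36, 54, 108.
Test each divisor d:
84^1 ≡ 84 (mod 109)
84^2 ≡ 80 (mod 109)
84^3 ≡ 71 (mod 109)
84^4 ≡ 78 (mod 109)
84^6 ≡ 27 (mod 109)
84^9 ≡ 64 (mod 109)
84^12 ≡ 75 (mod 109)
84^18 ≡ 63 (mod 109)
84^27 ≡ 108 (mod 109)
84^36 ≡ 45 (mod 109)
84^54 ≡ 1 (mod 109) ✓
So ord_109(84) = 54, hence |⟨84⟩| = 54.
The index is φ(109) / ord(84) = 108 / 54 = 2.

2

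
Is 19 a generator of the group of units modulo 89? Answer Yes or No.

Yes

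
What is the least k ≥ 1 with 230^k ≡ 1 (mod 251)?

The order of 230 must divide φ(251) = 251 − 1 = 250 = 2 · 5^3.
Divisors of 250: 1, 2, 5, 10, 25, 50, 125, 250.
Compute 230^d (mod 251) for the divisors d until we hit 1:
230^1 ≡ 230 (mod 251)
230^2 ≡ 190 (mod 251)
230^5 ≡ 171 (mod 251)
230^10 ≡ 125 (mod 251)
230^25 ≡ 231 (mod 251)
230^50 ≡ 149 (mod 251)
230^125 ≡ 250 (mod 251)
230^250 ≡ 1 (mod 251) ✓
Hence ord(230) = 250.

250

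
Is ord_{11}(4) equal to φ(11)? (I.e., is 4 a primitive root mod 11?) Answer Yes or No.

φ(11) = 11 − 1 = 10 = 2 · 5.
4 is a primitive root mod 11 iff 4^(φ(11)/q) ≢ 1 for every prime q | φ(11), i.e. q ∈ {2, 5}.
4^5 ≡ 1 (mod 11)  [q = 2: ≡ 1 ✗]
4^2 ≡ 5 (mod 11)  [q = 5: ≢ 1 ✓]
The check at q = 2 fails, so 4 generates a proper subgroup.

No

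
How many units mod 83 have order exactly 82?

40

φ(83) = 83 − 1 = 82 = 2 · 41.
Since (Z/83Z)^× is cyclic of order 82, the number of elements of order d is φ(d) when d | 82 and 0 otherwise.
82 = 2 · 41 divides 82, and φ(82) = 40.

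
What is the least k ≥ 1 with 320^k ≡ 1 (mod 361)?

By Lagrange's theorem, ord_361(320) divides φ(361) = φ(19^2) = 19·(19−1) = 342 = 2 · 3^2 · 19.
Divisors of 342: 1, 2, 3, 6, 9, 18, 19, 38, 57, 114, 171, 342.
Test each divisor d:
320^1 ≡ 320 (mod 361)
320^2 ≡ 237 (mod 361)
320^3 ≡ 30 (mod 361)
320^6 ≡ 178 (mod 361)
320^9 ≡ 286 (mod 361)
320^18 ≡ 210 (mod 361)
320^19 ≡ 54 (mod 361)
320^38 ≡ 28 (mod 361)
320^57 ≡ 68 (mod 361)
320^114 ≡ 292 (mod 361)
320^171 ≡ 1 (mod 361) ✓
The smallest such exponent is 171, so the order of 320 is 171.

171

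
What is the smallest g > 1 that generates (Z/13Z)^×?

φ(13) = 13 − 1 = 12 = 2^2 · 3.
Test candidates g = 2, 3, … against the prime factors q ∈ {2, 3} of φ(13): g is a generator iff g^(12/q) ≢ 1 for every such q.
g = 2: 2^6 ≡ 12; 2^4 ≡ 3 — none is 1, so 2 is a primitive root.
The smallest primitive root modulo 13 is 2.

2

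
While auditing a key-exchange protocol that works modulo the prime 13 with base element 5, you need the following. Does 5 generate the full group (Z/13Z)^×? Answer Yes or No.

No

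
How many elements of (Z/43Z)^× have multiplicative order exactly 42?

12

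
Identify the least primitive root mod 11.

2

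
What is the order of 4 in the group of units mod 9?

3

ord(4) | φ(9) = φ(3^2) = 3·(3−1) = 6 = 2 · 3.
Divisors of 6: 1, 2, 3, 6.
Test each divisor d:
4^1 ≡ 4 (mod 9)
4^2 ≡ 7 (mod 9)
4^3 ≡ 1 (mod 9) ✓
So ord_9(4) = 3.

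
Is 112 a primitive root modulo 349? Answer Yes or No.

φ(349) = 349 − 1 = 348 = 2^2 · 3 · 29.
Test 112^(348/q) mod 349 for each prime factor q of 348:
112^174 ≡ 348 (mod 349)  [q = 2: ≢ 1 ✓]
112^116 ≡ 122 (mod 349)  [q = 3: ≢ 1 ✓]
112^12 ≡ 31 (mod 349)  [q = 29: ≢ 1 ✓]
Every test exponent gives a nontrivial residue, hence 112 generates the full group.

Yes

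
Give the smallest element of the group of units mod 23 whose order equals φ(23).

5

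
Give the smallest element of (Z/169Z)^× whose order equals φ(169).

φ(169) = φ(13^2) = 13·(13−1) = 156 = 2^2 · 3 · 13.
g is a primitive root iff g^(156/q) ≢ 1 (mod 169) for each prime q ∈ {2, 3, 13}.
g = 2: 2^78 ≡ 168; 2^52 ≡ 146; 2^12 ≡ 40 — none is 1, so 2 is a primitive root.
The smallest primitive root modulo 169 is 2.

2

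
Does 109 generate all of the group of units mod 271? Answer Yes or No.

Yes

φ(271) = 271 − 1 = 270 = 2 · 3^3 · 5.
Test 109^(270/q) mod 271 for each prime factor q of 270:
109^135 ≡ 270 (mod 271)  [q = 2: ≢ 1 ✓]
109^90 ≡ 242 (mod 271)  [q = 3: ≢ 1 ✓]
109^54 ≡ 100 (mod 271)  [q = 5: ≢ 1 ✓]
Every test exponent gives a nontrivial residue, hence 109 generates the full group.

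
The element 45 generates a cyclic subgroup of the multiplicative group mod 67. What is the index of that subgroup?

By Lagrange's theorem, ord_67(45) divides φ(67) = 67 − 1 = 66 = 2 · 3 · 11.
Divisors of 66: 1, 2, 3, 6, 11, 22, 33, 66.
Test each divisor d:
45^1 ≡ 45
45^2 ≡ 15
45^3 ≡ 5
45^6 ≡ 25
45^11 ≡ 66
45^22 ≡ 1
The order of 45 is 22, so the subgroup it generates has 22 elements.
Index = |(Z/67Z)^×| / |⟨45⟩| = 66 / 22 = 3.

3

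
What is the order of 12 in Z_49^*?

By Lagrange's theorem, ord_49(12) divides φ(49) = φ(7^2) = 7·(7−1) = 42 = 2 · 3 · 7.
Divisors of 42: 1, 2, 3, 6, 7, 14, 21, 42.
Evaluate successive powers at the divisors of 42:
12^1 ≡ 12 (mod 49)
12^2 ≡ 46 (mod 49)
12^3 ≡ 13 (mod 49)
12^6 ≡ 22 (mod 49)
12^7 ≡ 19 (mod 49)
12^14 ≡ 18 (mod 49)
12^21 ≡ 48 (mod 49)
12^42 ≡ 1 (mod 49) ✓
The smallest such exponent is 42, so the order of 12 is 42.

42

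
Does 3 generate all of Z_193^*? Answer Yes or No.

No

φ(193) = 193 − 1 = 192 = 2^6 · 3.
3 is a primitive root mod 193 iff 3^(φ(193)/q) ≢ 1 for every prime q | φ(193), i.e. q ∈ {2, 3}.
3^96 ≡ 1 (mod 193)  [q = 2: ≡ 1 ✗]
3^64 ≡ 1 (mod 193)  [q = 3: ≡ 1 ✗]
The check at q = 2 fails, so 3 generates a proper subgroup.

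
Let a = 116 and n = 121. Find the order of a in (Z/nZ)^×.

Since 116 ∈ (Z/121Z)^×, its order divides φ(121) = φ(11^2) = 11·(11−1) = 110 = 2 · 5 · 11.
Divisors of 110: 1, 2, 5, 10, 11, 22, 55, 110.
Evaluate successive powers at the divisors of 110:
116^1 ≡ 116 (mod 121)
116^2 ≡ 25 (mod 121)
116^5 ≡ 21 (mod 121)
116^10 ≡ 78 (mod 121)
116^11 ≡ 94 (mod 121)
116^22 ≡ 3 (mod 121)
116^55 ≡ 120 (mod 121)
116^110 ≡ 1 (mod 121) ✓
So ord_121(116) = 110.

110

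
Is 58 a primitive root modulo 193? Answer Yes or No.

Yes

φ(193) = 193 − 1 = 192 = 2^6 · 3.
It suffices to check that the order of 58 is not a proper divisor of 192: compute 58^(192/q) for q ∈ {2, 3}.
58^96 ≡ 192 (mod 193)  [q = 2: ≢ 1 ✓]
58^64 ≡ 84 (mod 193)  [q = 3: ≢ 1 ✓]
Every test exponent gives a nontrivial residue, hence 58 generates the full group.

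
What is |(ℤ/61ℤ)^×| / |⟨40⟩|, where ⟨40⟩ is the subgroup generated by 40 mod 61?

Since 40 ∈ (Z/61Z)^×, its order divides φ(61) = 61 − 1 = 60 = 2^2 · 3 · 5.
Divisors of 60: 1, 2, 3, 4, 5, 6, 10, 12, 15, 20, 30, 60.
Check 40^d mod 61 for each divisor in increasing order:
40^1 ≡ 40 (mod 61)
40^2 ≡ 14 (mod 61)
40^3 ≡ 11 (mod 61)
40^4 ≡ 13 (mod 61)
40^5 ≡ 32 (mod 61)
40^6 ≡ 60 (mod 61)
40^10 ≡ 48 (mod 61)
40^12 ≡ 1 (mod 61) ✓
So ord_61(40) = 12, hence |⟨40⟩| = 12.
Index = |(Z/61Z)^×| / |⟨40⟩| = 60 / 12 = 5.

5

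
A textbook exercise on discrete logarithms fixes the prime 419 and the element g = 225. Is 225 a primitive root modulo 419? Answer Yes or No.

No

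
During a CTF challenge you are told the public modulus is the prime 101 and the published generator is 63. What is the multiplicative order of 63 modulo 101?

ord(63) | φ(101) = 101 − 1 = 100 = 2^2 · 5^2.
Divisors of 100: 1, 2, 4, 5, 10, 20, 25, 50, 100.
Check 63^d mod 101 for each divisor in increasing order:
63^1 ≡ 63
63^2 ≡ 30
63^4 ≡ 92
63^5 ≡ 39
63^10 ≡ 6
63^20 ≡ 36
63^25 ≡ 91
63^50 ≡ 100
63^100 ≡ 1
Therefore the multiplicative order of 63 modulo 101 is 100.

100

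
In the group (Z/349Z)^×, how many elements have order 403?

φ(349) = 349 − 1 = 348 = 2^2 · 3 · 29.
(Z/349Z)^× is cyclic (|G| = 348); a cyclic group of order m has exactly φ(d) elements of each order d | m, and none otherwise.
Here 348 is not a multiple of 403, so there are no elements of order 403.

0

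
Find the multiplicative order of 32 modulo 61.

ord(32) | φ(61) = 61 − 1 = 60 = 2^2 · 3 · 5.
Divisors of 60: 1, 2, 3, 4, 5, 6, 10, 12, 15, 20, 30, 60.
Check 32^d mod 61 for each divisor in increasing order:
32^1 ≡ 32
32^2 ≡ 48
32^3 ≡ 11
32^4 ≡ 47
32^5 ≡ 40
32^6 ≡ 60
32^10 ≡ 14
32^12 ≡ 1
Therefore the multiplicative order of 32 modulo 61 is 12.

12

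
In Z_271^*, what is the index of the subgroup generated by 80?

The order of 80 must divide φ(271) = 271 − 1 = 270 = 2 · 3^3 · 5.
Divisors of 270: 1, 2, 3, 5, 6, 9, 10, 15, 18, 27, 30, 45, 54, 90, 135, 270.
Evaluate successive powers at the divisors of 270:
80^1 ≡ 80
80^2 ≡ 167
80^3 ≡ 81
80^5 ≡ 248
80^6 ≡ 57
80^9 ≡ 10
80^10 ≡ 258
80^15 ≡ 28
80^18 ≡ 100
80^27 ≡ 187
80^30 ≡ 242
80^45 ≡ 1
The order of 80 is 45, so the subgroup it generates has 45 elements.
[(Z/271Z)^× : ⟨80⟩] = 270/45 = 6.

6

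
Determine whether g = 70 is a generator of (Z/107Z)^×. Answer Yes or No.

φ(107) = 107 − 1 = 106 = 2 · 53.
It suffices to check that the order of 70 is not a proper divisor of 106: compute 70^(106/q) for q ∈ {2, 53}.
70^53 ≡ 106 (mod 107)  [q = 2: ≢ 1 ✓]
70^2 ≡ 85 (mod 107)  [q = 53: ≢ 1 ✓]
None equal 1, so ord_107(70) = 106: 70 is a primitive root.

Yes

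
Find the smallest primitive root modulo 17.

3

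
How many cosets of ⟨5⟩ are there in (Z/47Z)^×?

1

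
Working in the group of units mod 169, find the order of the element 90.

The order of 90 must divide φ(169) = φ(13^2) = 13·(13−1) = 156 = 2^2 · 3 · 13.
Divisors of 156: 1, 2, 3, 4, 6, 12, 13, 26, 39, 52, 78, 156.
Evaluate successive powers at the divisors of 156:
90^1 ≡ 90
90^2 ≡ 157
90^3 ≡ 103
90^4 ≡ 144
90^6 ≡ 131
90^12 ≡ 92
90^13 ≡ 168
90^26 ≡ 1
So ord_169(90) = 26.

26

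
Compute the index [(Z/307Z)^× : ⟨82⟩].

The order of 82 must divide φ(307) = 307 − 1 = 306 = 2 · 3^2 · 17.
Divisors of 306: 1, 2, 3, 6, 9, 17, 18, 34, 51, 102, 153, 306.
Compute 82^d (mod 307) for the divisors d until we hit 1:
82^1 ≡ 82 (mod 307)
82^2 ≡ 277 (mod 307)
82^3 ≡ 303 (mod 307)
82^6 ≡ 16 (mod 307)
82^9 ≡ 243 (mod 307)
82^17 ≡ 20 (mod 307)
82^18 ≡ 105 (mod 307)
82^34 ≡ 93 (mod 307)
82^51 ≡ 18 (mod 307)
82^102 ≡ 17 (mod 307)
82^153 ≡ 306 (mod 307)
82^306 ≡ 1 (mod 307) ✓
Thus |⟨82⟩| = ord(82) = 306.
The index is φ(307) / ord(82) = 306 / 306 = 1.

1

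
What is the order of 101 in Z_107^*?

Since 101 ∈ (Z/107Z)^×, its order divides φ(107) = 107 − 1 = 106 = 2 · 53.
Divisors of 106: 1, 2, 53, 106.
Check 101^d mod 107 for each divisor in increasing order:
101^1 ≡ 101
101^2 ≡ 36
101^53 ≡ 1
Hence ord(101) = 53.

53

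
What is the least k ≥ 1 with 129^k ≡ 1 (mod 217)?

Since 129 ∈ (Z/217Z)^×, its order divides φ(217) = φ(7·31) = (7−1)·(31−1) = 6·30 = 180 = 2^2 · 3^2 · 5.
Divisors of 180: 1, 2, 3, 4, 5, 6, 9, 10, 12, 15, 18, 20, 30, 36, 45, 60, 90, 180.
Evaluate successive powers at the divisors of 180:
129^1 ≡ 129 (mod 217)
129^2 ≡ 149 (mod 217)
129^3 ≡ 125 (mod 217)
129^4 ≡ 67 (mod 217)
129^5 ≡ 180 (mod 217)
129^6 ≡ 1 (mod 217) ✓
The smallest such exponent is 6, so the order of 129 is 6.

6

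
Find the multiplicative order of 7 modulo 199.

Since 7 ∈ (Z/199Z)^×, its order divides φ(199) = 199 − 1 = 198 = 2 · 3^2 · 11.
Divisors of 198: 1, 2, 3, 6, 9, 11, 18, 22, 33, 66, 99, 198.
Compute 7^d (mod 199) for the divisors d until we hit 1:
7^1 ≡ 7
7^2 ≡ 49
7^3 ≡ 144
7^6 ≡ 40
7^9 ≡ 188
7^11 ≡ 58
7^18 ≡ 121
7^22 ≡ 180
7^33 ≡ 92
7^66 ≡ 106
7^99 ≡ 1
The smallest such exponent is 99, so the order of 7 is 99.

99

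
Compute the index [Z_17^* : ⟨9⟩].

2

Since 9 ∈ (Z/17Z)^×, its order divides φ(17) = 17 − 1 = 16 = 2^4.
Divisors of 16: 1, 2, 4, 8, 16.
Compute 9^d (mod 17) for the divisors d until we hit 1:
9^1 ≡ 9
9^2 ≡ 13
9^4 ≡ 16
9^8 ≡ 1
Thus |⟨9⟩| = ord(9) = 8.
The index is φ(17) / ord(9) = 16 / 8 = 2.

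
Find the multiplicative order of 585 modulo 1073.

126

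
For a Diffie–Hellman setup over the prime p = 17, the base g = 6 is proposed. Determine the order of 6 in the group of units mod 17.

16

The order of 6 must divide φ(17) = 17 − 1 = 16 = 2^4.
Divisors of 16: 1, 2, 4, 8, 16.
Test each divisor d:
6^1 ≡ 6 (mod 17)
6^2 ≡ 2 (mod 17)
6^4 ≡ 4 (mod 17)
6^8 ≡ 16 (mod 17)
6^16 ≡ 1 (mod 17) ✓
Hence ord(6) = 16.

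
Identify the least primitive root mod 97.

5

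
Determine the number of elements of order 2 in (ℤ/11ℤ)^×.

1

φ(11) = 11 − 1 = 10 = 2 · 5.
Since (Z/11Z)^× is cyclic of order 10, the number of elements of order d is φ(d) when d | 10 and 0 otherwise.
2 | 10, and φ(2) = 2 − 1 = 1.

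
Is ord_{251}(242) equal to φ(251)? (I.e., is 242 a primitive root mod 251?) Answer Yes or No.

Yes

φ(251) = 251 − 1 = 250 = 2 · 5^3.
Test 242^(250/q) mod 251 for each prime factor q of 250:
242^125 ≡ 250 (mod 251)  [q = 2: ≢ 1 ✓]
242^50 ≡ 20 (mod 251)  [q = 5: ≢ 1 ✓]
Every test exponent gives a nontrivial residue, hence 242 generates the full group.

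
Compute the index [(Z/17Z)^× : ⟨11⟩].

1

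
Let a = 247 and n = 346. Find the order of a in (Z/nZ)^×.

172

Since 247 ∈ (Z/346Z)^×, its order divides φ(346) = φ(2)·φ(173) = 1·172 = 172 = 2^2 · 43.
Divisors of 172: 1, 2, 4, 43, 86, 172.
Compute 247^d (mod 346) for the divisors d until we hit 1:
247^1 ≡ 247 (mod 346)
247^2 ≡ 113 (mod 346)
247^4 ≡ 313 (mod 346)
247^43 ≡ 93 (mod 346)
247^86 ≡ 345 (mod 346)
247^172 ≡ 1 (mod 346) ✓
So ord_346(247) = 172.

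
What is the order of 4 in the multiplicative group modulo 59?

By Lagrange's theorem, ord_59(4) divides φ(59) = 59 − 1 = 58 = 2 · 29.
Divisors of 58: 1, 2, 29, 58.
Test each divisor d:
4^1 ≡ 4
4^2 ≡ 16
4^29 ≡ 1
Hence ord(4) = 29.

29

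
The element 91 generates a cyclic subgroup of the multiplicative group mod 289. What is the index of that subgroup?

1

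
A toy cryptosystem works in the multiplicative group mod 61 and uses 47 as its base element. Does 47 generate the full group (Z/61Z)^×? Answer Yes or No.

φ(61) = 61 − 1 = 60 = 2^2 · 3 · 5.
Test 47^(60/q) mod 61 for each prime factor q of 60:
47^30 ≡ 1 (mod 61)  [q = 2: ≡ 1 ✗]
47^20 ≡ 13 (mod 61)  [q = 3: ≢ 1 ✓]
47^12 ≡ 1 (mod 61)  [q = 5: ≡ 1 ✗]
Since 47^30 ≡ 1, the order of 47 divides 30 < 60, so 47 is not a primitive root.

No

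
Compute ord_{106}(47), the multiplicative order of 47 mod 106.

13

By Lagrange's theorem, ord_106(47) divides φ(106) = φ(2)·φ(53) = 1·52 = 52 = 2^2 · 13.
Divisors of 52: 1, 2, 4, 13, 26, 52.
Check 47^d mod 106 for each divisor in increasing order:
47^1 ≡ 47 (mod 106)
47^2 ≡ 89 (mod 106)
47^4 ≡ 77 (mod 106)
47^13 ≡ 1 (mod 106) ✓
So ord_106(47) = 13.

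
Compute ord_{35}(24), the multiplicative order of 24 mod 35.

The order of 24 must divide φ(35) = φ(5·7) = (5−1)·(7−1) = 4·6 = 24 = 2^3 · 3.
Divisors of 24: 1, 2, 3, 4, 6, 8, 12, 24.
Check 24^d mod 35 for each divisor in increasing order:
24^1 ≡ 24 (mod 35)
24^2 ≡ 16 (mod 35)
24^3 ≡ 34 (mod 35)
24^4 ≡ 11 (mod 35)
24^6 ≡ 1 (mod 35) ✓
So ord_35(24) = 6.

6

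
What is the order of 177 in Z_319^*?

28

By Lagrange's theorem, ord_319(177) divides φ(319) = φ(11·29) = (11−1)·(29−1) = 10·28 = 280 = 2^3 · 5 · 7.
Divisors of 280: 1, 2, 4, 5, 7, 8, 10, 14, 20, 28, 35, 40, 56, 70, 140, 280.
Check 177^d mod 319 for each divisor in increasing order:
177^1 ≡ 177 (mod 319)
177^2 ≡ 67 (mod 319)
177^4 ≡ 23 (mod 319)
177^5 ≡ 243 (mod 319)
177^7 ≡ 12 (mod 319)
177^8 ≡ 210 (mod 319)
177^10 ≡ 34 (mod 319)
177^14 ≡ 144 (mod 319)
177^20 ≡ 199 (mod 319)
177^28 ≡ 1 (mod 319) ✓
Hence ord(177) = 28.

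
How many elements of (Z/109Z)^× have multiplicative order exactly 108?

36

φ(109) = 109 − 1 = 108 = 2^2 · 3^3.
Since (Z/109Z)^× is cyclic of order 108, the number of elements of order d is φ(d) when d | 108 and 0 otherwise.
108 = 2^2 · 3^3 divides 108, and φ(108) = 36.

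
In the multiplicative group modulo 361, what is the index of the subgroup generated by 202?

3

ord(202) | φ(361) = φ(19^2) = 19·(19−1) = 342 = 2 · 3^2 · 19.
Divisors of 342: 1, 2, 3, 6, 9, 18, 19, 38, 57, 114, 171, 342.
Test each divisor d:
202^1 ≡ 202 (mod 361)
202^2 ≡ 11 (mod 361)
202^3 ≡ 56 (mod 361)
202^6 ≡ 248 (mod 361)
202^9 ≡ 170 (mod 361)
202^18 ≡ 20 (mod 361)
202^19 ≡ 69 (mod 361)
202^38 ≡ 68 (mod 361)
202^57 ≡ 360 (mod 361)
202^114 ≡ 1 (mod 361) ✓
The order of 202 is 114, so the subgroup it generates has 114 elements.
Index = |(Z/361Z)^×| / |⟨202⟩| = 342 / 114 = 3.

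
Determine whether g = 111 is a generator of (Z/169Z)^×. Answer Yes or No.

Yes

φ(169) = φ(13^2) = 13·(13−1) = 156 = 2^2 · 3 · 13.
Test 111^(156/q) mod 169 for each prime factor q of 156:
111^78 ≡ 168 (mod 169)  [q = 2: ≢ 1 ✓]
111^52 ≡ 22 (mod 169)  [q = 3: ≢ 1 ✓]
111^12 ≡ 79 (mod 169)  [q = 13: ≢ 1 ✓]
Every test exponent gives a nontrivial residue, hence 111 generates the full group.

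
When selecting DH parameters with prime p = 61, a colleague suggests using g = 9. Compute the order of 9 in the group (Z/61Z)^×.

Since 9 ∈ (Z/61Z)^×, its order divides φ(61) = 61 − 1 = 60 = 2^2 · 3 · 5.
Divisors of 60: 1, 2, 3, 4, 5, 6, 10, 12, 15, 20, 30, 60.
Evaluate successive powers at the divisors of 60:
9^1 ≡ 9 (mod 61)
9^2 ≡ 20 (mod 61)
9^3 ≡ 58 (mod 61)
9^4 ≡ 34 (mod 61)
9^5 ≡ 1 (mod 61) ✓
So ord_61(9) = 5.

5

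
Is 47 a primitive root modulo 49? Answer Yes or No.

Yes

φ(49) = φ(7^2) = 7·(7−1) = 42 = 2 · 3 · 7.
It suffices to check that the order of 47 is not a proper divisor of 42: compute 47^(42/q) for q ∈ {2, 3, 7}.
47^21 ≡ 48 (mod 49)  [q = 2: ≢ 1 ✓]
47^14 ≡ 18 (mod 49)  [q = 3: ≢ 1 ✓]
47^6 ≡ 15 (mod 49)  [q = 7: ≢ 1 ✓]
Every test exponent gives a nontrivial residue, hence 47 generates the full group.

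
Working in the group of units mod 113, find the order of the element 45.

112

The order of 45 must divide φ(113) = 113 − 1 = 112 = 2^4 · 7.
Divisors of 112: 1, 2, 4, 7, 8, 14, 16, 28, 56, 112.
Check 45^d mod 113 for each divisor in increasing order:
45^1 ≡ 45
45^2 ≡ 104
45^4 ≡ 81
45^7 ≡ 78
45^8 ≡ 7
45^14 ≡ 95
45^16 ≡ 49
45^28 ≡ 98
45^56 ≡ 112
45^112 ≡ 1
Therefore the multiplicative order of 45 modulo 113 is 112.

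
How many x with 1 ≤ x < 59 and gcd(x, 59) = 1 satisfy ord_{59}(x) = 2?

1

φ(59) = 59 − 1 = 58 = 2 · 29.
In a cyclic group of order 58, there are φ(d) elements of order d for each divisor d of 58, and zero for non-divisors.
2 | 58, and φ(2) = 2 − 1 = 1.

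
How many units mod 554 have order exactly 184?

0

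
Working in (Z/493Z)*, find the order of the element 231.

By Lagrange's theorem, ord_493(231) divides φ(493) = φ(17·29) = (17−1)·(29−1) = 16·28 = 448 = 2^6 · 7.
Divisors of 448: 1, 2, 4, 7, 8, 14, 16, 28, 32, 56, 64, 112, 224, 448.
Compute 231^d (mod 493) for the divisors d until we hit 1:
231^1 ≡ 231 (mod 493)
231^2 ≡ 117 (mod 493)
231^4 ≡ 378 (mod 493)
231^7 ≡ 260 (mod 493)
231^8 ≡ 407 (mod 493)
231^14 ≡ 59 (mod 493)
231^16 ≡ 1 (mod 493) ✓
The smallest such exponent is 16, so the order of 231 is 16.

16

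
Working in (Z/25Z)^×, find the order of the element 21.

5

By Lagrange's theorem, ord_25(21) divides φ(25) = φ(5^2) = 5·(5−1) = 20 = 2^2 · 5.
Divisors of 20: 1, 2, 4, 5, 10, 20.
Test each divisor d:
21^1 ≡ 21 (mod 25)
21^2 ≡ 16 (mod 25)
21^4 ≡ 6 (mod 25)
21^5 ≡ 1 (mod 25) ✓
The smallest such exponent is 5, so the order of 21 is 5.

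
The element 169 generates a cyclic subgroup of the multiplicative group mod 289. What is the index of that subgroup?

ord(169) | φ(289) = φ(17^2) = 17·(17−1) = 272 = 2^4 · 17.
Divisors of 272: 1, 2, 4, 8, 16, 17, 34, 68, 136, 272.
Check 169^d mod 289 for each divisor in increasing order:
169^1 ≡ 169 (mod 289)
169^2 ≡ 239 (mod 289)
169^4 ≡ 188 (mod 289)
169^8 ≡ 86 (mod 289)
169^16 ≡ 171 (mod 289)
169^17 ≡ 288 (mod 289)
169^34 ≡ 1 (mod 289) ✓
Thus |⟨169⟩| = ord(169) = 34.
Index = |(Z/289Z)^×| / |⟨169⟩| = 272 / 34 = 8.

8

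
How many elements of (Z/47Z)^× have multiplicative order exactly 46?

φ(47) = 47 − 1 = 46 = 2 · 23.
(Z/47Z)^× is cyclic (|G| = 46); a cyclic group of order m has exactly φ(d) elements of each order d | m, and none otherwise.
46 = 2 · 23 divides 46, and φ(46) = 22.

22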